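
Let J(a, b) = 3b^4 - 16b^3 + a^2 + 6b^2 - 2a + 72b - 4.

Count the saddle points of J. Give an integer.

1

J separates as a function of a plus a function of b, so ∇J=0 decouples.
∂J/∂a = 2(a - 1) = 0 at a ∈ {1}; ∂J/∂b = 12(b - 3)(b - 2)(b + 1) = 0 at b ∈ {-1, 2, 3}.
The Hessian is diagonal: diag(J_aa, J_bb). Second derivatives: J_aa(1)=2; J_bb(-1)=144, J_bb(2)=-36, J_bb(3)=48.
Saddle points occur where the two diagonal entries have opposite signs: (1, 2). Count: 1.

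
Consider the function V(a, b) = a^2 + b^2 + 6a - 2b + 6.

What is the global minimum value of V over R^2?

-4

V(a,b) separates as P(a) + Q(b) + 6, so its minimum is min P + min Q + 6.
P'(a) = 2a + 6 vanishes at a ∈ {-3}; Q'(b) = 2b - 2 vanishes at b ∈ {1}.
Local minima of P (where P''>0): P(-3)=-9. Local minima of Q: Q(1)=-1.
So the global minimum of V is P(-3) + Q(1) + 6 = -9 − 1 + 6 = -4, attained at (-3, 1).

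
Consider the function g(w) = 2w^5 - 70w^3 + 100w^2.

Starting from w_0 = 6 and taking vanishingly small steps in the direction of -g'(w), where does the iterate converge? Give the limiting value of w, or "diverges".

4

g'(w) = 10w(w - 4)(w - 1)(w + 5), so g'(6) = 6600.
Gradient descent moves in the -g' direction, i.e. w is decreasing.
The nearest critical point in that direction is w = 4, where g'' = 1080 > 0 (a local minimum). The iterate converges there.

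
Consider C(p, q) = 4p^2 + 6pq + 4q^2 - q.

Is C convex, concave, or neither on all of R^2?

convex

C is quadratic, so its Hessian is the constant matrix H = [[8, 6], [6, 8]].
det(H) = 28, tr(H) = 16.
det(H) > 0 and tr(H) > 0, so H is positive definite everywhere: convex.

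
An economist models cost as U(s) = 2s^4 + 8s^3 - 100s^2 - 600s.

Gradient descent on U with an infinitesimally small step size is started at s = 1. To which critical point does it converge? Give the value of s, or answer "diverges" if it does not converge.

5

U'(s) = 8(s - 5)(s + 3)(s + 5), so U'(1) = -768.
Gradient descent moves in the -U' direction, i.e. s is increasing.
The nearest critical point in that direction is s = 5, where U'' = 640 > 0 (a local minimum). The iterate converges there.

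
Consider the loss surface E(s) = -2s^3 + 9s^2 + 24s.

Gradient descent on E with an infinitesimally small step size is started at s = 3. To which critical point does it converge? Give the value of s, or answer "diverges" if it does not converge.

E'(s) = -6(s - 4)(s + 1), so E'(3) = 24.
Gradient descent moves in the -E' direction, i.e. s is decreasing.
The nearest critical point in that direction is s = -1, where E'' = 30 > 0 (a local minimum). The iterate converges there.

-1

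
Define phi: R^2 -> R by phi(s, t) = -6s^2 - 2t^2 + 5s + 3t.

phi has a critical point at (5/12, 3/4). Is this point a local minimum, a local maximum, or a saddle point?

The Hessian of phi is constant: H = [[-12, 0], [0, -4]].
det(H) = (-12)·(-4) − 0² = 48.
det(H) > 0 and tr(H) = -16 < 0, so H is negative definite and the point is a local maximum.

local maximum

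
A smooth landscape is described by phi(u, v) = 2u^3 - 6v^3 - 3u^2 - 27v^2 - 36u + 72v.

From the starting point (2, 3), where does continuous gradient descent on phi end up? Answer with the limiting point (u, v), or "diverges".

phi is separable, so gradient descent decouples: u follows -∂phi/∂u, v follows -∂phi/∂v.
∂phi/∂u = 6(u - 3)(u + 2); at u=2 this is -24, so u increases.
∂phi/∂v = -18(v - 1)(v + 4); at v=3 this is -252, so v increases.
The v-coordinate has no critical point in that direction and runs off to infinity.

diverges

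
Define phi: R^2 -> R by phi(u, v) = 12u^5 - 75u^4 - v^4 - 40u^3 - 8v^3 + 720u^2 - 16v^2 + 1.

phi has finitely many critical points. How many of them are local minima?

2

phi separates as a function of u plus a function of v, so ∇phi=0 decouples.
∂phi/∂u = 60u(u - 4)(u - 3)(u + 2) = 0 at u ∈ {-2, 0, 3, 4}; ∂phi/∂v = -4v(v + 2)(v + 4) = 0 at v ∈ {-4, -2, 0}.
The Hessian is diagonal: diag(phi_uu, phi_vv). Second derivatives: phi_uu(-2)=-3600, phi_uu(0)=1440, phi_uu(3)=-900, phi_uu(4)=1440; phi_vv(-4)=-32, phi_vv(-2)=16, phi_vv(0)=-32.
Local minima occur where both diagonal entries positive: (0, -2), (4, -2). Count: 2.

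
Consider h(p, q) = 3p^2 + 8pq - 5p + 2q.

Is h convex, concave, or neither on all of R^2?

neither

h is quadratic, so its Hessian is the constant matrix H = [[6, 8], [8, 0]].
det(H) = -64, tr(H) = 6.
det(H) < 0, so H is indefinite: neither convex nor concave.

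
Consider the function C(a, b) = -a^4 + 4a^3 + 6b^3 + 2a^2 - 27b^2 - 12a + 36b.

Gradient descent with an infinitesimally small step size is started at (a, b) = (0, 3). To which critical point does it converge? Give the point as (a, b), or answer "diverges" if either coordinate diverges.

C is separable, so gradient descent decouples: a follows -∂C/∂a, b follows -∂C/∂b.
∂C/∂a = -4(a - 3)(a - 1)(a + 1); at a=0 this is -12, so a increases.
∂C/∂b = 18(b - 2)(b - 1); at b=3 this is 36, so b decreases.
a converges to its nearest critical value 1 (a local min of the a-part); b converges to 2. The iterate converges to (1, 2).

(1, 2)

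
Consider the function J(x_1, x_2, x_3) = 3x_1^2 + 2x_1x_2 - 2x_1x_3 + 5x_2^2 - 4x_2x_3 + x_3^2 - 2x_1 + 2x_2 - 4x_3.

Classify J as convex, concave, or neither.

convex

J is quadratic, so its Hessian is the constant matrix H = [[6, 2, -2], [2, 10, -4], [-2, -4, 2]].
Leading principal minors: 6, 56, 8.
All positive ⇒ H ≻ 0 ⇒ convex.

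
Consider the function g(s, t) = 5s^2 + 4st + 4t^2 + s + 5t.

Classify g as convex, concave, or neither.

convex

g is quadratic, so its Hessian is the constant matrix H = [[10, 4], [4, 8]].
det(H) = 64, tr(H) = 18.
det(H) > 0 and tr(H) > 0, so H is positive definite everywhere: convex.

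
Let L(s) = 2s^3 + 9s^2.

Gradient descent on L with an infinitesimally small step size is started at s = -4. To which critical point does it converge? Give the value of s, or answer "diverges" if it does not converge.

L'(s) = 6s(s + 3), so L'(-4) = 24.
Gradient descent moves in the -L' direction, i.e. s is decreasing.
There is no critical point below s=-4, and L' keeps the same sign, so the iterate runs off to −∞.

diverges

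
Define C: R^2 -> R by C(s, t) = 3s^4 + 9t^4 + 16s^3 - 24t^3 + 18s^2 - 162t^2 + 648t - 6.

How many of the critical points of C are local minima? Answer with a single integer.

C separates as a function of s plus a function of t, so ∇C=0 decouples.
∂C/∂s = 12s(s + 1)(s + 3) = 0 at s ∈ {-3, -1, 0}; ∂C/∂t = 36(t - 3)(t - 2)(t + 3) = 0 at t ∈ {-3, 2, 3}.
The Hessian is diagonal: diag(C_ss, C_tt). Second derivatives: C_ss(-3)=72, C_ss(-1)=-24, C_ss(0)=36; C_tt(-3)=1080, C_tt(2)=-180, C_tt(3)=216.
Local minima occur where both diagonal entries positive: (-3, -3), (-3, 3), (0, -3), (0, 3). Count: 4.

4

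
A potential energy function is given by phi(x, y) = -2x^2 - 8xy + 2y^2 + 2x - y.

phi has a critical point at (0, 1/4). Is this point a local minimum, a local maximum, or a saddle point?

saddle point

The Hessian of phi is constant: H = [[-4, -8], [-8, 4]].
det(H) = (-4)·4 − (-8)² = -80.
Since det(H) < 0, H is indefinite and the critical point is a saddle point.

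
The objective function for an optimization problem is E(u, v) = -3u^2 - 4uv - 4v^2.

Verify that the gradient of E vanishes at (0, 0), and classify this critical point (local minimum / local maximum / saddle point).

local maximum

∇E = (-6u - 4v, -4u - 8v); substituting (0, 0) gives ∇E = (0, 0), so (0, 0) is indeed a critical point.
The Hessian of E is constant: H = [[-6, -4], [-4, -8]].
det(H) = (-6)·(-8) − (-4)² = 32.
det(H) > 0 and tr(H) = -14 < 0, so H is negative definite and the point is a local maximum.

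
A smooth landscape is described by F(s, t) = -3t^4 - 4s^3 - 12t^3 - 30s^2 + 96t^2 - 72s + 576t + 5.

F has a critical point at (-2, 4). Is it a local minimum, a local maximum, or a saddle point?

local maximum

The mixed partial ∂²F/∂s∂t is 0, so the Hessian at any point is diag(F_ss, F_tt) = diag(-12(2s + 5), 12(-3t^2 - 6t + 16)).
At (-2, 4): H = diag(-12, -672).
Both eigenvalues are negative, so H is negative definite: a local maximum.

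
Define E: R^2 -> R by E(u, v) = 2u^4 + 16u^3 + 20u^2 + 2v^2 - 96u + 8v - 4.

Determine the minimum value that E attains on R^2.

E(u,v) separates as P(u) + Q(v) − 4, so its minimum is min P + min Q − 4.
P'(u) = 8(u - 1)(u + 3)(u + 4) vanishes at u ∈ {-4, -3, 1}; Q'(v) = 4v + 8 vanishes at v ∈ {-2}.
Local minima of P (where P''>0): P(-4)=192, P(1)=-58. Local minima of Q: Q(-2)=-8.
So the global minimum of E is P(1) + Q(-2) − 4 = -58 − 8 − 4 = -70, attained at (1, -2).

-70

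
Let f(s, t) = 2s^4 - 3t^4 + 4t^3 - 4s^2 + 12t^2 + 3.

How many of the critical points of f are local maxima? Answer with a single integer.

2

f separates as a function of s plus a function of t, so ∇f=0 decouples.
∂f/∂s = 8s(s - 1)(s + 1) = 0 at s ∈ {-1, 0, 1}; ∂f/∂t = -12t(t - 2)(t + 1) = 0 at t ∈ {-1, 0, 2}.
The Hessian is diagonal: diag(f_ss, f_tt). Second derivatives: f_ss(-1)=16, f_ss(0)=-8, f_ss(1)=16; f_tt(-1)=-36, f_tt(0)=24, f_tt(2)=-72.
Local maxima occur where both diagonal entries negative: (0, -1), (0, 2). Count: 2.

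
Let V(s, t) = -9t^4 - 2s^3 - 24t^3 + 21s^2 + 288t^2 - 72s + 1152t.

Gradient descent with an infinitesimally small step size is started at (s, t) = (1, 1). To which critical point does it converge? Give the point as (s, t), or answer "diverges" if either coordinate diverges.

V is separable, so gradient descent decouples: s follows -∂V/∂s, t follows -∂V/∂t.
∂V/∂s = -6(s - 4)(s - 3); at s=1 this is -36, so s increases.
∂V/∂t = -36(t - 4)(t + 2)(t + 4); at t=1 this is 1620, so t decreases.
s converges to its nearest critical value 3 (a local min of the s-part); t converges to -2. The iterate converges to (3, -2).

(3, -2)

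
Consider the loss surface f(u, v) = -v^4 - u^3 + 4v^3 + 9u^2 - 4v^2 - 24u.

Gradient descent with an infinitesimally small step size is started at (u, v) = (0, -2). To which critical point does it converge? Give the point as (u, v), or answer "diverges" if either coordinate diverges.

f is separable, so gradient descent decouples: u follows -∂f/∂u, v follows -∂f/∂v.
∂f/∂u = -3(u - 4)(u - 2); at u=0 this is -24, so u increases.
∂f/∂v = -4v(v - 2)(v - 1); at v=-2 this is 96, so v decreases.
The v-coordinate has no critical point in that direction and runs off to infinity.

diverges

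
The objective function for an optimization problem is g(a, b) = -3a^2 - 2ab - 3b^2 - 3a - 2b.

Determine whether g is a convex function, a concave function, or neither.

g is quadratic, so its Hessian is the constant matrix H = [[-6, -2], [-2, -6]].
det(H) = 32, tr(H) = -12.
det(H) > 0 and tr(H) < 0, so H is negative definite everywhere: concave.

concave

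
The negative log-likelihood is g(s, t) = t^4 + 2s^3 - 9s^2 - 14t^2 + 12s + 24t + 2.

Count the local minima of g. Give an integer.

g separates as a function of s plus a function of t, so ∇g=0 decouples.
∂g/∂s = 6(s - 2)(s - 1) = 0 at s ∈ {1, 2}; ∂g/∂t = 4(t - 2)(t - 1)(t + 3) = 0 at t ∈ {-3, 1, 2}.
The Hessian is diagonal: diag(g_ss, g_tt). Second derivatives: g_ss(1)=-6, g_ss(2)=6; g_tt(-3)=80, g_tt(1)=-16, g_tt(2)=20.
Local minima occur where both diagonal entries positive: (2, -3), (2, 2). Count: 2.

2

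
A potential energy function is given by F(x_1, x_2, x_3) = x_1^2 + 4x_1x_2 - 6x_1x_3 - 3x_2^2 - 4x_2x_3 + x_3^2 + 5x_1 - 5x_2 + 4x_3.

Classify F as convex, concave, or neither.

F is quadratic, so its Hessian is the constant matrix H = [[2, 4, -6], [4, -6, -4], [-6, -4, 2]].
Leading principal minors: 2, -28, 320.
Neither pattern holds ⇒ H is indefinite ⇒ neither convex nor concave.

neither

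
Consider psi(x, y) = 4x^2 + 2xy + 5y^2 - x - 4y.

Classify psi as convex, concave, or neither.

convex

psi is quadratic, so its Hessian is the constant matrix H = [[8, 2], [2, 10]].
det(H) = 76, tr(H) = 18.
det(H) > 0 and tr(H) > 0, so H is positive definite everywhere: convex.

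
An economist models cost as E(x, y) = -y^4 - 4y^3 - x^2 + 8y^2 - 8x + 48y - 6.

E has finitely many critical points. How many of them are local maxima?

E separates as a function of x plus a function of y, so ∇E=0 decouples.
∂E/∂x = -2(x + 4) = 0 at x ∈ {-4}; ∂E/∂y = -4(y - 2)(y + 2)(y + 3) = 0 at y ∈ {-3, -2, 2}.
The Hessian is diagonal: diag(E_xx, E_yy). Second derivatives: E_xx(-4)=-2; E_yy(-3)=-20, E_yy(-2)=16, E_yy(2)=-80.
Local maxima occur where both diagonal entries negative: (-4, -3), (-4, 2). Count: 2.

2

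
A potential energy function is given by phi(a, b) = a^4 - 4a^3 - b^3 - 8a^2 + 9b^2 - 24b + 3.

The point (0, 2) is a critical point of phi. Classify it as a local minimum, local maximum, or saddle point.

The mixed partial ∂²phi/∂a∂b is 0, so the Hessian at any point is diag(phi_aa, phi_bb) = diag(4(3a^2 - 6a - 4), 6(-b + 3)).
At (0, 2): H = diag(-16, 6).
The eigenvalues have opposite signs, so H is indefinite: a saddle point.

saddle point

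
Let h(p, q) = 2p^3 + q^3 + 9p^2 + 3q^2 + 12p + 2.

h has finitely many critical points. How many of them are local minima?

h separates as a function of p plus a function of q, so ∇h=0 decouples.
∂h/∂p = 6(p + 1)(p + 2) = 0 at p ∈ {-2, -1}; ∂h/∂q = 3q(q + 2) = 0 at q ∈ {-2, 0}.
The Hessian is diagonal: diag(h_pp, h_qq). Second derivatives: h_pp(-2)=-6, h_pp(-1)=6; h_qq(-2)=-6, h_qq(0)=6.
Local minima occur where both diagonal entries positive: (-1, 0). Count: 1.

1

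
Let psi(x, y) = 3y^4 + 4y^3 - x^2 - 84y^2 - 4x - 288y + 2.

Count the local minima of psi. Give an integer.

psi separates as a function of x plus a function of y, so ∇psi=0 decouples.
∂psi/∂x = -2(x + 2) = 0 at x ∈ {-2}; ∂psi/∂y = 12(y - 4)(y + 2)(y + 3) = 0 at y ∈ {-3, -2, 4}.
The Hessian is diagonal: diag(psi_xx, psi_yy). Second derivatives: psi_xx(-2)=-2; psi_yy(-3)=84, psi_yy(-2)=-72, psi_yy(4)=504.
Local minima occur where both diagonal entries positive: none. Count: 0.

0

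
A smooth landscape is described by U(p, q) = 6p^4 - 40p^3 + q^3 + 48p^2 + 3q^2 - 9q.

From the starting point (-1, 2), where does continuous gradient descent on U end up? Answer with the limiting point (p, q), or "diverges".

(0, 1)

U is separable, so gradient descent decouples: p follows -∂U/∂p, q follows -∂U/∂q.
∂U/∂p = 24p(p - 4)(p - 1); at p=-1 this is -240, so p increases.
∂U/∂q = 3(q - 1)(q + 3); at q=2 this is 15, so q decreases.
p converges to its nearest critical value 0 (a local min of the p-part); q converges to 1. The iterate converges to (0, 1).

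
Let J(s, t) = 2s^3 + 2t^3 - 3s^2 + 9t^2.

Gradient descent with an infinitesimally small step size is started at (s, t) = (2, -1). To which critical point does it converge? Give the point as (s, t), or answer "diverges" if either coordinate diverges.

J is separable, so gradient descent decouples: s follows -∂J/∂s, t follows -∂J/∂t.
∂J/∂s = 6s(s - 1); at s=2 this is 12, so s decreases.
∂J/∂t = 6t(t + 3); at t=-1 this is -12, so t increases.
s converges to its nearest critical value 1 (a local min of the s-part); t converges to 0. The iterate converges to (1, 0).

(1, 0)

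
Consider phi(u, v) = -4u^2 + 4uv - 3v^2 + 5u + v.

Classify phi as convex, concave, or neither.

phi is quadratic, so its Hessian is the constant matrix H = [[-8, 4], [4, -6]].
det(H) = 32, tr(H) = -14.
det(H) > 0 and tr(H) < 0, so H is negative definite everywhere: concave.

concave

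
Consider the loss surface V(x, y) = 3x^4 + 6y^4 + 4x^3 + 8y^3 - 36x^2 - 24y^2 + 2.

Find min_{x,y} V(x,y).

-251

V(x,y) separates as P(x) + Q(y) + 2, so its minimum is min P + min Q + 2.
P'(x) = 12x(x - 2)(x + 3) vanishes at x ∈ {-3, 0, 2}; Q'(y) = 24y(y - 1)(y + 2) vanishes at y ∈ {-2, 0, 1}.
Local minima of P (where P''>0): P(-3)=-189, P(2)=-64. Local minima of Q: Q(-2)=-64, Q(1)=-10.
So the global minimum of V is P(-3) + Q(-2) + 2 = -189 − 64 + 2 = -251, attained at (-3, -2).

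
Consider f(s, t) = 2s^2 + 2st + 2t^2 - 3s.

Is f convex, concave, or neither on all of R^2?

f is quadratic, so its Hessian is the constant matrix H = [[4, 2], [2, 4]].
det(H) = 12, tr(H) = 8.
det(H) > 0 and tr(H) > 0, so H is positive definite everywhere: convex.

convex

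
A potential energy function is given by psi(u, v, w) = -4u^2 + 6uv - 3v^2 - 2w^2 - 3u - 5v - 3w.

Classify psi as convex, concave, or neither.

psi is quadratic, so its Hessian is the constant matrix H = [[-8, 6, 0], [6, -6, 0], [0, 0, -4]].
Leading principal minors: -8, 12, -48.
Signs alternate −, +, − ⇒ H ≺ 0 ⇒ concave.

concave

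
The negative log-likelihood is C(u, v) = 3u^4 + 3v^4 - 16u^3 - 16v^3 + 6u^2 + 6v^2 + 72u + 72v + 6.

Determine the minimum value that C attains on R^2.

-88

C(u,v) separates as P(u) + Q(v) + 6, so its minimum is min P + min Q + 6.
P'(u) = 12(u - 3)(u - 2)(u + 1) vanishes at u ∈ {-1, 2, 3}; Q'(v) = 12(v - 3)(v - 2)(v + 1) vanishes at v ∈ {-1, 2, 3}.
Local minima of P (where P''>0): P(-1)=-47, P(3)=81. Local minima of Q: Q(-1)=-47, Q(3)=81.
So the global minimum of C is P(-1) + Q(-1) + 6 = -47 − 47 + 6 = -88, attained at (-1, -1).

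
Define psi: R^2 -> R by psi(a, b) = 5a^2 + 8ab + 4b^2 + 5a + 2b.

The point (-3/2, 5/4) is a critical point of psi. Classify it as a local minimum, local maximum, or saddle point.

local minimum

The Hessian of psi is constant: H = [[10, 8], [8, 8]].
det(H) = 10·8 − 8² = 16.
det(H) > 0 and tr(H) = 18 > 0, so H is positive definite and the point is a local minimum.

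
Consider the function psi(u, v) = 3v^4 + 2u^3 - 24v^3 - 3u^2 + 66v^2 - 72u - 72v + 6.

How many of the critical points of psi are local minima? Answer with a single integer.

2

psi separates as a function of u plus a function of v, so ∇psi=0 decouples.
∂psi/∂u = 6(u - 4)(u + 3) = 0 at u ∈ {-3, 4}; ∂psi/∂v = 12(v - 3)(v - 2)(v - 1) = 0 at v ∈ {1, 2, 3}.
The Hessian is diagonal: diag(psi_uu, psi_vv). Second derivatives: psi_uu(-3)=-42, psi_uu(4)=42; psi_vv(1)=24, psi_vv(2)=-12, psi_vv(3)=24.
Local minima occur where both diagonal entries positive: (4, 1), (4, 3). Count: 2.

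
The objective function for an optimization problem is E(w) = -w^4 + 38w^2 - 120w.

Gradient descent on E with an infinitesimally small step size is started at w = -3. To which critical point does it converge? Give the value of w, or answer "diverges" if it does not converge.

2

E'(w) = -4(w - 3)(w - 2)(w + 5), so E'(-3) = -240.
Gradient descent moves in the -E' direction, i.e. w is increasing.
The nearest critical point in that direction is w = 2, where E'' = 28 > 0 (a local minimum). The iterate converges there.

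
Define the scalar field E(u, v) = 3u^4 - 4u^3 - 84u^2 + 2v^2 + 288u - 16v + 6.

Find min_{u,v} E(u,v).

-1498

E(u,v) separates as P(u) + Q(v) + 6, so its minimum is min P + min Q + 6.
P'(u) = 12(u - 3)(u - 2)(u + 4) vanishes at u ∈ {-4, 2, 3}; Q'(v) = 4v - 16 vanishes at v ∈ {4}.
Local minima of P (where P''>0): P(-4)=-1472, P(3)=243. Local minima of Q: Q(4)=-32.
So the global minimum of E is P(-4) + Q(4) + 6 = -1472 − 32 + 6 = -1498, attained at (-4, 4).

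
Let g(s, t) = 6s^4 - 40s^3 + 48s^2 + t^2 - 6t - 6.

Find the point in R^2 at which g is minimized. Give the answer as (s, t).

g(s,t) separates as P(s) + Q(t) − 6, so its minimum is min P + min Q − 6.
P'(s) = 24s(s - 4)(s - 1) vanishes at s ∈ {0, 1, 4}; Q'(t) = 2(t - 3) vanishes at t ∈ {3}.
Local minima of P (where P''>0): P(0)=0, P(4)=-256. Local minima of Q: Q(3)=-9.
So the global minimum of g is P(4) + Q(3) − 6 = -256 − 9 − 6 = -271, attained at (4, 3).

(4, 3)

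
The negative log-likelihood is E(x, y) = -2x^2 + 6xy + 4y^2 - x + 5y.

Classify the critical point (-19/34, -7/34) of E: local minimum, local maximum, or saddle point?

saddle point

The Hessian of E is constant: H = [[-4, 6], [6, 8]].
det(H) = (-4)·8 − 6² = -68.
Since det(H) < 0, H is indefinite and the critical point is a saddle point.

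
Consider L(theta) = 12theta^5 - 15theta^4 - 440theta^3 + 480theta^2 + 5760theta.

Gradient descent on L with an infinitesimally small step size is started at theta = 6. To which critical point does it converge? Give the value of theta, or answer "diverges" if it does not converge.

L'(theta) = 60(theta - 4)(theta - 3)(theta + 2)(theta + 4), so L'(6) = 28800.
Gradient descent moves in the -L' direction, i.e. theta is decreasing.
The nearest critical point in that direction is theta = 4, where L'' = 2880 > 0 (a local minimum). The iterate converges there.

4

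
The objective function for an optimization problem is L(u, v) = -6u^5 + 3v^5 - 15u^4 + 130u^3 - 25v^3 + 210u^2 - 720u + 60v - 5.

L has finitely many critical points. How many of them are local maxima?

L separates as a function of u plus a function of v, so ∇L=0 decouples.
∂L/∂u = -30(u - 3)(u - 1)(u + 2)(u + 4) = 0 at u ∈ {-4, -2, 1, 3}; ∂L/∂v = 15(v - 2)(v - 1)(v + 1)(v + 2) = 0 at v ∈ {-2, -1, 1, 2}.
The Hessian is diagonal: diag(L_uu, L_vv). Second derivatives: L_uu(-4)=2100, L_uu(-2)=-900, L_uu(1)=900, L_uu(3)=-2100; L_vv(-2)=-180, L_vv(-1)=90, L_vv(1)=-90, L_vv(2)=180.
Local maxima occur where both diagonal entries negative: (-2, -2), (-2, 1), (3, -2), (3, 1). Count: 4.

4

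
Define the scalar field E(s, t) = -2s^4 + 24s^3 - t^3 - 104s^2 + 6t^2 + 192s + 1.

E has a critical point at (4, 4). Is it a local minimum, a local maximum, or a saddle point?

The mixed partial ∂²E/∂s∂t is 0, so the Hessian at any point is diag(E_ss, E_tt) = diag(8(-3s^2 + 18s - 26), 6(-t + 2)).
At (4, 4): H = diag(-16, -12).
Both eigenvalues are negative, so H is negative definite: a local maximum.

local maximum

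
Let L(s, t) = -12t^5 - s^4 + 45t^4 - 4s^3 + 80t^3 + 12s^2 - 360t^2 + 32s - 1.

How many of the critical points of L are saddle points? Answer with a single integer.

6

L separates as a function of s plus a function of t, so ∇L=0 decouples.
∂L/∂s = -4(s - 2)(s + 1)(s + 4) = 0 at s ∈ {-4, -1, 2}; ∂L/∂t = -60t(t - 3)(t - 2)(t + 2) = 0 at t ∈ {-2, 0, 2, 3}.
The Hessian is diagonal: diag(L_ss, L_tt). Second derivatives: L_ss(-4)=-72, L_ss(-1)=36, L_ss(2)=-72; L_tt(-2)=2400, L_tt(0)=-720, L_tt(2)=480, L_tt(3)=-900.
Saddle points occur where the two diagonal entries have opposite signs: (-4, -2), (-4, 2), (-1, 0), (-1, 3), (2, -2), (2, 2). Count: 6.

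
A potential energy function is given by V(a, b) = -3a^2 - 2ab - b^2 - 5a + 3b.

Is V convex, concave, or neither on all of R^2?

V is quadratic, so its Hessian is the constant matrix H = [[-6, -2], [-2, -2]].
det(H) = 8, tr(H) = -8.
det(H) > 0 and tr(H) < 0, so H is negative definite everywhere: concave.

concave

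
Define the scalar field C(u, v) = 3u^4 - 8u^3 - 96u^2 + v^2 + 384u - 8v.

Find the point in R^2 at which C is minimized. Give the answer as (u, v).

C(u,v) separates as P(u) + Q(v), so its minimum is min P + min Q.
P'(u) = 12(u - 4)(u - 2)(u + 4) vanishes at u ∈ {-4, 2, 4}; Q'(v) = 2v - 8 vanishes at v ∈ {4}.
Local minima of P (where P''>0): P(-4)=-1792, P(4)=256. Local minima of Q: Q(4)=-16.
So the global minimum of C is P(-4) + Q(4) = -1792 − 16 = -1808, attained at (-4, 4).

(-4, 4)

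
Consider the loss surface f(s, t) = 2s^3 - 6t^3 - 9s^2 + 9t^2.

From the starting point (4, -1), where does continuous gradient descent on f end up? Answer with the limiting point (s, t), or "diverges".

(3, 0)

f is separable, so gradient descent decouples: s follows -∂f/∂s, t follows -∂f/∂t.
∂f/∂s = 6s(s - 3); at s=4 this is 24, so s decreases.
∂f/∂t = -18t(t - 1); at t=-1 this is -36, so t increases.
s converges to its nearest critical value 3 (a local min of the s-part); t converges to 0. The iterate converges to (3, 0).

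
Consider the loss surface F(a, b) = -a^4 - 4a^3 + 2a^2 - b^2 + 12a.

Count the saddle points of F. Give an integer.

F separates as a function of a plus a function of b, so ∇F=0 decouples.
∂F/∂a = -4(a - 1)(a + 1)(a + 3) = 0 at a ∈ {-3, -1, 1}; ∂F/∂b = -2b = 0 at b ∈ {0}.
The Hessian is diagonal: diag(F_aa, F_bb). Second derivatives: F_aa(-3)=-32, F_aa(-1)=16, F_aa(1)=-32; F_bb(0)=-2.
Saddle points occur where the two diagonal entries have opposite signs: (-1, 0). Count: 1.

1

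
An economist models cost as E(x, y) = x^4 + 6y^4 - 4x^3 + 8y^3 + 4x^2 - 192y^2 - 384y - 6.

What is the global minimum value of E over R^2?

-2566

E(x,y) separates as P(x) + Q(y) − 6, so its minimum is min P + min Q − 6.
P'(x) = 4x(x - 2)(x - 1) vanishes at x ∈ {0, 1, 2}; Q'(y) = 24(y - 4)(y + 1)(y + 4) vanishes at y ∈ {-4, -1, 4}.
Local minima of P (where P''>0): P(0)=0, P(2)=0. Local minima of Q: Q(-4)=-512, Q(4)=-2560.
So the global minimum of E is P(0) + Q(4) − 6 = 0 − 2560 − 6 = -2566, attained at (0, 4).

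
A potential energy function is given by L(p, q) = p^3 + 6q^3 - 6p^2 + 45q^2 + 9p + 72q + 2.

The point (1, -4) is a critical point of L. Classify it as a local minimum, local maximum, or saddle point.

The mixed partial ∂²L/∂p∂q is 0, so the Hessian at any point is diag(L_pp, L_qq) = diag(6(p - 2), 18(2q + 5)).
At (1, -4): H = diag(-6, -54).
Both eigenvalues are negative, so H is negative definite: a local maximum.

local maximum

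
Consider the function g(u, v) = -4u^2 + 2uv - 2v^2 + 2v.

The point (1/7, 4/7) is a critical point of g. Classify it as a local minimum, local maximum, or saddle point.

local maximum

The Hessian of g is constant: H = [[-8, 2], [2, -4]].
det(H) = (-8)·(-4) − 2² = 28.
det(H) > 0 and tr(H) = -12 < 0, so H is negative definite and the point is a local maximum.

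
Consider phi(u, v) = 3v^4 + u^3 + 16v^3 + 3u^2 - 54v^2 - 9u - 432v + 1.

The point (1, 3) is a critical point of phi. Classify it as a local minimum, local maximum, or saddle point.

The mixed partial ∂²phi/∂u∂v is 0, so the Hessian at any point is diag(phi_uu, phi_vv) = diag(6(u + 1), 12(3v^2 + 8v - 9)).
At (1, 3): H = diag(12, 504).
Both eigenvalues are positive, so H is positive definite: a local minimum.

local minimum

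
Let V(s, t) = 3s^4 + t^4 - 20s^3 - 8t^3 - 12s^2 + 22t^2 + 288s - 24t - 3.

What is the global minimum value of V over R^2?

V(s,t) separates as P(s) + Q(t) − 3, so its minimum is min P + min Q − 3.
P'(s) = 12(s - 4)(s - 3)(s + 2) vanishes at s ∈ {-2, 3, 4}; Q'(t) = 4(t - 3)(t - 2)(t - 1) vanishes at t ∈ {1, 2, 3}.
Local minima of P (where P''>0): P(-2)=-416, P(4)=448. Local minima of Q: Q(1)=-9, Q(3)=-9.
So the global minimum of V is P(-2) + Q(1) − 3 = -416 − 9 − 3 = -428, attained at (-2, 1).

-428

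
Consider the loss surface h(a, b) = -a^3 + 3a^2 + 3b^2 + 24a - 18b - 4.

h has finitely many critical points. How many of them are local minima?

1

h separates as a function of a plus a function of b, so ∇h=0 decouples.
∂h/∂a = -3(a - 4)(a + 2) = 0 at a ∈ {-2, 4}; ∂h/∂b = 6(b - 3) = 0 at b ∈ {3}.
The Hessian is diagonal: diag(h_aa, h_bb). Second derivatives: h_aa(-2)=18, h_aa(4)=-18; h_bb(3)=6.
Local minima occur where both diagonal entries positive: (-2, 3). Count: 1.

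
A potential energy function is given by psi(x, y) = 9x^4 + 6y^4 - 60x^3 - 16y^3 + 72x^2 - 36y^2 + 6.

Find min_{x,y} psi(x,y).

psi(x,y) separates as P(x) + Q(y) + 6, so its minimum is min P + min Q + 6.
P'(x) = 36x(x - 4)(x - 1) vanishes at x ∈ {0, 1, 4}; Q'(y) = 24y(y - 3)(y + 1) vanishes at y ∈ {-1, 0, 3}.
Local minima of P (where P''>0): P(0)=0, P(4)=-384. Local minima of Q: Q(-1)=-14, Q(3)=-270.
So the global minimum of psi is P(4) + Q(3) + 6 = -384 − 270 + 6 = -648, attained at (4, 3).

-648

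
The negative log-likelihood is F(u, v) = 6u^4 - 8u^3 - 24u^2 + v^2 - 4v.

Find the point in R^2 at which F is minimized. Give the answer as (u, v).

(2, 2)

F(u,v) separates as P(u) + Q(v), so its minimum is min P + min Q.
P'(u) = 24u(u - 2)(u + 1) vanishes at u ∈ {-1, 0, 2}; Q'(v) = 2v - 4 vanishes at v ∈ {2}.
Local minima of P (where P''>0): P(-1)=-10, P(2)=-64. Local minima of Q: Q(2)=-4.
So the global minimum of F is P(2) + Q(2) = -64 − 4 = -68, attained at (2, 2).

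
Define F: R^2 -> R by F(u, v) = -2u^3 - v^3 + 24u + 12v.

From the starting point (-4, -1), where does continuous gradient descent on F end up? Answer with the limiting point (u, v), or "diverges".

F is separable, so gradient descent decouples: u follows -∂F/∂u, v follows -∂F/∂v.
∂F/∂u = -6(u - 2)(u + 2); at u=-4 this is -72, so u increases.
∂F/∂v = -3(v - 2)(v + 2); at v=-1 this is 9, so v decreases.
u converges to its nearest critical value -2 (a local min of the u-part); v converges to -2. The iterate converges to (-2, -2).

(-2, -2)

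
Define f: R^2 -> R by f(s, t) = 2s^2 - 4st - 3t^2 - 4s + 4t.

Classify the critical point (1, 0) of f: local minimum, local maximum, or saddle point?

saddle point

The Hessian of f is constant: H = [[4, -4], [-4, -6]].
det(H) = 4·(-6) − (-4)² = -40.
Since det(H) < 0, H is indefinite and the critical point is a saddle point.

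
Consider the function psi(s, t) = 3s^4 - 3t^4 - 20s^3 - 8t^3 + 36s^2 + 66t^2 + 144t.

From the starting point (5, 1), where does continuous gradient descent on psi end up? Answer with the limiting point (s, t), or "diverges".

(3, -1)

psi is separable, so gradient descent decouples: s follows -∂psi/∂s, t follows -∂psi/∂t.
∂psi/∂s = 12s(s - 3)(s - 2); at s=5 this is 360, so s decreases.
∂psi/∂t = -12(t - 3)(t + 1)(t + 4); at t=1 this is 240, so t decreases.
s converges to its nearest critical value 3 (a local min of the s-part); t converges to -1. The iterate converges to (3, -1).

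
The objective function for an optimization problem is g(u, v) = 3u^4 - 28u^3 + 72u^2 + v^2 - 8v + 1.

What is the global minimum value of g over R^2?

-15

g(u,v) separates as P(u) + Q(v) + 1, so its minimum is min P + min Q + 1.
P'(u) = 12u(u - 4)(u - 3) vanishes at u ∈ {0, 3, 4}; Q'(v) = 2v - 8 vanishes at v ∈ {4}.
Local minima of P (where P''>0): P(0)=0, P(4)=128. Local minima of Q: Q(4)=-16.
So the global minimum of g is P(0) + Q(4) + 1 = 0 − 16 + 1 = -15, attained at (0, 4).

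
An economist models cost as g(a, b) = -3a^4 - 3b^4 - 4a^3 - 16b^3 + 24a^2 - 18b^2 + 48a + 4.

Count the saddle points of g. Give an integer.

4

g separates as a function of a plus a function of b, so ∇g=0 decouples.
∂g/∂a = -12(a - 2)(a + 1)(a + 2) = 0 at a ∈ {-2, -1, 2}; ∂g/∂b = -12b(b + 1)(b + 3) = 0 at b ∈ {-3, -1, 0}.
The Hessian is diagonal: diag(g_aa, g_bb). Second derivatives: g_aa(-2)=-48, g_aa(-1)=36, g_aa(2)=-144; g_bb(-3)=-72, g_bb(-1)=24, g_bb(0)=-36.
Saddle points occur where the two diagonal entries have opposite signs: (-2, -1), (-1, -3), (-1, 0), (2, -1). Count: 4.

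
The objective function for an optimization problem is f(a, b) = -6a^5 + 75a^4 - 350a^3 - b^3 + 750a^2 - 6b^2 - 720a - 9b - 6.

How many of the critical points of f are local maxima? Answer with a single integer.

2

f separates as a function of a plus a function of b, so ∇f=0 decouples.
∂f/∂a = -30(a - 4)(a - 3)(a - 2)(a - 1) = 0 at a ∈ {1, 2, 3, 4}; ∂f/∂b = -3(b + 1)(b + 3) = 0 at b ∈ {-3, -1}.
The Hessian is diagonal: diag(f_aa, f_bb). Second derivatives: f_aa(1)=180, f_aa(2)=-60, f_aa(3)=60, f_aa(4)=-180; f_bb(-3)=6, f_bb(-1)=-6.
Local maxima occur where both diagonal entries negative: (2, -1), (4, -1). Count: 2.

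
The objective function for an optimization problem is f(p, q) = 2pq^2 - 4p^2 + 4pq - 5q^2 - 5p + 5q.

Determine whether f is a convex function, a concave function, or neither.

neither

The term 2pq^2 is cubic, so the Hessian is not constant.
∂²f/∂q² = 4p - 10, which takes both signs as p varies (negative for sufficiently negative p). A diagonal entry of the Hessian changing sign means the Hessian is neither positive- nor negative-semidefinite on all of R^2.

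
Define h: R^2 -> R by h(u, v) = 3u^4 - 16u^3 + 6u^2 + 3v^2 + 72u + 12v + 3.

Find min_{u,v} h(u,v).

h(u,v) separates as P(u) + Q(v) + 3, so its minimum is min P + min Q + 3.
P'(u) = 12(u - 3)(u - 2)(u + 1) vanishes at u ∈ {-1, 2, 3}; Q'(v) = 6v + 12 vanishes at v ∈ {-2}.
Local minima of P (where P''>0): P(-1)=-47, P(3)=81. Local minima of Q: Q(-2)=-12.
So the global minimum of h is P(-1) + Q(-2) + 3 = -47 − 12 + 3 = -56, attained at (-1, -2).

-56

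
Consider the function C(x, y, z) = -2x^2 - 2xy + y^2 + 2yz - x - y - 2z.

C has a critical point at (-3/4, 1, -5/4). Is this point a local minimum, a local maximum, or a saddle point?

saddle point

The Hessian is constant: H = [[-4, -2, 0], [-2, 2, 2], [0, 2, 0]].
Leading principal minors: Δ₁ = -4, Δ₂ = -12, Δ₃ = 16.
The minors fit neither the all-positive nor the alternating-sign pattern, so H is indefinite: a saddle point.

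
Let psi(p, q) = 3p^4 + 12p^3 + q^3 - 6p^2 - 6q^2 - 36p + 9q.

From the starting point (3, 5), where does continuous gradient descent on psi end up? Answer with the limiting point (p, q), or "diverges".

(1, 3)

psi is separable, so gradient descent decouples: p follows -∂psi/∂p, q follows -∂psi/∂q.
∂psi/∂p = 12(p - 1)(p + 1)(p + 3); at p=3 this is 576, so p decreases.
∂psi/∂q = 3(q - 3)(q - 1); at q=5 this is 24, so q decreases.
p converges to its nearest critical value 1 (a local min of the p-part); q converges to 3. The iterate converges to (1, 3).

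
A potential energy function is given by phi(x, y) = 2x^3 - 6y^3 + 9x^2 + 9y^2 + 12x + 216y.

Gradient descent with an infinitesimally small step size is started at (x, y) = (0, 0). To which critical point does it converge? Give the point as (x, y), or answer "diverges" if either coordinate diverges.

(-1, -3)

phi is separable, so gradient descent decouples: x follows -∂phi/∂x, y follows -∂phi/∂y.
∂phi/∂x = 6(x + 1)(x + 2); at x=0 this is 12, so x decreases.
∂phi/∂y = -18(y - 4)(y + 3); at y=0 this is 216, so y decreases.
x converges to its nearest critical value -1 (a local min of the x-part); y converges to -3. The iterate converges to (-1, -3).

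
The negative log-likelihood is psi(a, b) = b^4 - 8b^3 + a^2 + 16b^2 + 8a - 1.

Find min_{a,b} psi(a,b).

psi(a,b) separates as P(a) + Q(b) − 1, so its minimum is min P + min Q − 1.
P'(a) = 2a + 8 vanishes at a ∈ {-4}; Q'(b) = 4b(b - 4)(b - 2) vanishes at b ∈ {0, 2, 4}.
Local minima of P (where P''>0): P(-4)=-16. Local minima of Q: Q(0)=0, Q(4)=0.
So the global minimum of psi is P(-4) + Q(0) − 1 = -16 + 0 − 1 = -17, attained at (-4, 0).

-17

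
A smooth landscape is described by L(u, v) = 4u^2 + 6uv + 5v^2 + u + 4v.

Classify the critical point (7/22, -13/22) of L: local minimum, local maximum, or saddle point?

local minimum

The Hessian of L is constant: H = [[8, 6], [6, 10]].
det(H) = 8·10 − 6² = 44.
det(H) > 0 and tr(H) = 18 > 0, so H is positive definite and the point is a local minimum.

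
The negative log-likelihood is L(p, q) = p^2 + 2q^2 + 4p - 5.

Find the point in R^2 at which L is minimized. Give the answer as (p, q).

L(p,q) separates as A(p) + B(q) − 5, so its minimum is min A + min B − 5.
A'(p) = 2p + 4 vanishes at p ∈ {-2}; B'(q) = 4q vanishes at q ∈ {0}.
Local minima of A (where A''>0): A(-2)=-4. Local minima of B: B(0)=0.
So the global minimum of L is A(-2) + B(0) − 5 = -4 + 0 − 5 = -9, attained at (-2, 0).

(-2, 0)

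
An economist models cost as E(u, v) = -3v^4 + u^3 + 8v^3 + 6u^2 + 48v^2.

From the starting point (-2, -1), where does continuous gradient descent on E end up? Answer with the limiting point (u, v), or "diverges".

E is separable, so gradient descent decouples: u follows -∂E/∂u, v follows -∂E/∂v.
∂E/∂u = 3u(u + 4); at u=-2 this is -12, so u increases.
∂E/∂v = -12v(v - 4)(v + 2); at v=-1 this is -60, so v increases.
u converges to its nearest critical value 0 (a local min of the u-part); v converges to 0. The iterate converges to (0, 0).

(0, 0)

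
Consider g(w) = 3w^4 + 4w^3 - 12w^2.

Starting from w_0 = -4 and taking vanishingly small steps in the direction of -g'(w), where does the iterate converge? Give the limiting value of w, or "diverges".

g'(w) = 12w(w - 1)(w + 2), so g'(-4) = -480.
Gradient descent moves in the -g' direction, i.e. w is increasing.
The nearest critical point in that direction is w = -2, where g'' = 72 > 0 (a local minimum). The iterate converges there.

-2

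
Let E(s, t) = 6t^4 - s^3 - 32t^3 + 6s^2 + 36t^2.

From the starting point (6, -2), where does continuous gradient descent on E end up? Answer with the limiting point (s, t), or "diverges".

E is separable, so gradient descent decouples: s follows -∂E/∂s, t follows -∂E/∂t.
∂E/∂s = -3s(s - 4); at s=6 this is -36, so s increases.
∂E/∂t = 24t(t - 3)(t - 1); at t=-2 this is -720, so t increases.
The s-coordinate has no critical point in that direction and runs off to infinity.

diverges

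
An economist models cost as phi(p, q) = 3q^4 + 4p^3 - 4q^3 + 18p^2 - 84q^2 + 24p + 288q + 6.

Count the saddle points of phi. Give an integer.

phi separates as a function of p plus a function of q, so ∇phi=0 decouples.
∂phi/∂p = 12(p + 1)(p + 2) = 0 at p ∈ {-2, -1}; ∂phi/∂q = 12(q - 3)(q - 2)(q + 4) = 0 at q ∈ {-4, 2, 3}.
The Hessian is diagonal: diag(phi_pp, phi_qq). Second derivatives: phi_pp(-2)=-12, phi_pp(-1)=12; phi_qq(-4)=504, phi_qq(2)=-72, phi_qq(3)=84.
Saddle points occur where the two diagonal entries have opposite signs: (-2, -4), (-2, 3), (-1, 2). Count: 3.

3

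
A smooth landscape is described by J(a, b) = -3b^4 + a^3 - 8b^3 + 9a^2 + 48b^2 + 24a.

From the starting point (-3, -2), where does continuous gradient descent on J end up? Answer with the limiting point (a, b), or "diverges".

J is separable, so gradient descent decouples: a follows -∂J/∂a, b follows -∂J/∂b.
∂J/∂a = 3(a + 2)(a + 4); at a=-3 this is -3, so a increases.
∂J/∂b = -12b(b - 2)(b + 4); at b=-2 this is -192, so b increases.
a converges to its nearest critical value -2 (a local min of the a-part); b converges to 0. The iterate converges to (-2, 0).

(-2, 0)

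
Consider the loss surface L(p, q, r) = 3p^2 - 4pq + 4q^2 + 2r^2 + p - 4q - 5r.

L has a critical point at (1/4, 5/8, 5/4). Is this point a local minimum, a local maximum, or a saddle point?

local minimum

The Hessian is constant: H = [[6, -4, 0], [-4, 8, 0], [0, 0, 4]].
Leading principal minors: Δ₁ = 6, Δ₂ = 32, Δ₃ = 128.
All leading minors are positive, so H is positive definite: a local minimum.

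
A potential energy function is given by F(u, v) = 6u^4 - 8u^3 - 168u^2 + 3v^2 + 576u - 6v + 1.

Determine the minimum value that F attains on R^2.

-2946

F(u,v) separates as P(u) + Q(v) + 1, so its minimum is min P + min Q + 1.
P'(u) = 24(u - 3)(u - 2)(u + 4) vanishes at u ∈ {-4, 2, 3}; Q'(v) = 6v - 6 vanishes at v ∈ {1}.
Local minima of P (where P''>0): P(-4)=-2944, P(3)=486. Local minima of Q: Q(1)=-3.
So the global minimum of F is P(-4) + Q(1) + 1 = -2944 − 3 + 1 = -2946, attained at (-4, 1).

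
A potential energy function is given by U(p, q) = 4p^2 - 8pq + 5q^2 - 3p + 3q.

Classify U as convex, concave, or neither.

convex

U is quadratic, so its Hessian is the constant matrix H = [[8, -8], [-8, 10]].
det(H) = 16, tr(H) = 18.
det(H) > 0 and tr(H) > 0, so H is positive definite everywhere: convex.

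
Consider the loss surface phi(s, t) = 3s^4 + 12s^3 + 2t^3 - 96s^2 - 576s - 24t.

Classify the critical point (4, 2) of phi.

The mixed partial ∂²phi/∂s∂t is 0, so the Hessian at any point is diag(phi_ss, phi_tt) = diag(12(3s^2 + 6s - 16), 12t).
At (4, 2): H = diag(672, 24).
Both eigenvalues are positive, so H is positive definite: a local minimum.

local minimum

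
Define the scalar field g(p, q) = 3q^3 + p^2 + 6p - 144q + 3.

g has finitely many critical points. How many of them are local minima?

1

g separates as a function of p plus a function of q, so ∇g=0 decouples.
∂g/∂p = 2(p + 3) = 0 at p ∈ {-3}; ∂g/∂q = 9(q - 4)(q + 4) = 0 at q ∈ {-4, 4}.
The Hessian is diagonal: diag(g_pp, g_qq). Second derivatives: g_pp(-3)=2; g_qq(-4)=-72, g_qq(4)=72.
Local minima occur where both diagonal entries positive: (-3, 4). Count: 1.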